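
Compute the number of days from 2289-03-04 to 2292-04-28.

1151

Day-of-year of March 4, 2289: 63.
Day-of-year of April 28, 2292: 119.
2289 has 365 days, so 365 − 63 = 302 days remain in 2289.
Full years: 2290: 365; 2291: 365. Sum = 730.
Total: 302 + 730 + 119 = 1151 days.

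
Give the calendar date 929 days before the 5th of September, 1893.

the 19th of February, 1891

Count 929 days before September 5, 1893:
February 1891: 28 − 19 = 9 days remain (1891 is not a leap year, so February has 28 days).
Then 30 full months totalling 915 days.
September 1–5, 1893: 5 days.
Total: 9 + 915 + 5 = 929 days.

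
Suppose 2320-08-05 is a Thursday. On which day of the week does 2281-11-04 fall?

Count forward from the earlier date (November 4, 2281) to the later (August 5, 2320):
From November 4, 2281 to November 4, 2319: 38 years, of which 8 contain a Feb 29 — 30×365 + 8×366 = 13878 days.
(2300 is not a leap year (divisible by 100 but not 400).)
November 2319: 30 − 4 = 26 days remain.
Then December (31), January (31), February 2320 (29), March (31), April (30), May (31), June (30), July (31): 31 + 31 + 29 + 31 + 30 + 31 + 30 + 31 = 244 days.
August 1–5, 2320: 5 days.
Residual: 275 days.
Total: 14153 days.
14153 mod 7 = 6, so 6 days before Thursday is Friday.

Friday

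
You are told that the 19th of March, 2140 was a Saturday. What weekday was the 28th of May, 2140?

March 2140: 31 − 19 = 12 days remain.
Then April (30): 30 days.
May 1–28, 2140: 28 days.
Total: 12 + 30 + 28 = 70 days.
70 is a multiple of 7, so the 28th of May, 2140 falls on the same weekday: Saturday.

Saturday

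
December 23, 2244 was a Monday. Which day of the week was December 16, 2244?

Count forward from the earlier date (December 16, 2244) to the later (December 23, 2244):
Within December 2244: 23 − 16 = 7 days.
7 is a multiple of 7, so December 16, 2244 falls on the same weekday: Monday.

Monday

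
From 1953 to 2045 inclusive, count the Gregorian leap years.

23

Years divisible by 4: 1956, 1960, …, 2044 — 23 in all.
2000 is divisible by 400, so still leap.
No century exceptions apply. Count: 23.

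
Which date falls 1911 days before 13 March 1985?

19 December 1979

Count 1911 days before March 13, 1985:
Day-of-year of December 19, 1979: 353.
Day-of-year of March 13, 1985: 72.
1979 has 365 days, so 365 − 353 = 12 days remain in 1979.
Full years: 1980: 366; 1981: 365; 1982: 365; 1983: 365; 1984: 366. Sum = 1827.
Total: 12 + 1827 + 72 = 1911 days.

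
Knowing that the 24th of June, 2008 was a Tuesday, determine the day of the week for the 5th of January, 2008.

Count forward from the earlier date (January 5, 2008) to the later (June 24, 2008):
January 2008: 31 − 5 = 26 days remain.
Then February 2008 (29), March (31), April (30), May (31): 29 + 31 + 30 + 31 = 121 days.
June 1–24, 2008: 24 days.
Total: 26 + 121 + 24 = 171 days.
171 mod 7 = 3, so 3 days before Tuesday is Saturday.

Saturday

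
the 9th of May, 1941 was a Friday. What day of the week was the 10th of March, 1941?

Count forward from the earlier date (March 10, 1941) to the later (May 9, 1941):
March 1941: 31 − 10 = 21 days remain.
Then April (30): 30 days.
May 1–9, 1941: 9 days.
Total: 21 + 30 + 9 = 60 days.
60 mod 7 = 4, so 4 days before Friday is Monday.

Monday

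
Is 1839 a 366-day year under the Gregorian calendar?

1839 is not a leap year.

No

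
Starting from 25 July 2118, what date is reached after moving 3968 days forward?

5 June 2129

Count 3968 days after July 25, 2118:
Day-of-year of July 25, 2118: 206.
Day-of-year of June 5, 2129: 156.
2118 has 365 days, so 365 − 206 = 159 days remain in 2118.
Full years 2119–2128: 7 common + 3 leap = 7×365 + 3×366 = 3653 days.
Total: 159 + 3653 + 156 = 3968 days.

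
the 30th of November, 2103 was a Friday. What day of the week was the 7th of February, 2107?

November 30, 2103 → November 30, 2104: 366 days (2104 is a leap year).
November 30, 2104 → November 30, 2105: 365 days.
November 30, 2105 → November 30, 2106: 365 days.
November 2106: 30 − 30 = 0 days remain.
Then December (31), January (31): 31 + 31 = 62 days.
February 1–7, 2107: 7 days (2107 is not a leap year).
Residual: 69 days.
Total: 1165 days.
1165 mod 7 = 3, so 3 days after Friday is Monday.

Monday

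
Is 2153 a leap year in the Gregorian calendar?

2153 is not a leap year.

No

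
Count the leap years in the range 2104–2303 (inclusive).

48

Years divisible by 4: 2104, 2108, …, 2300 — 50 in all.
Of these, 2200, 2300 are divisible by 100 but not 400, so not leap.
Leap years: 50 − 2 = 48.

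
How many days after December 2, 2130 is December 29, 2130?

27

Within December 2130: 29 − 2 = 27 days.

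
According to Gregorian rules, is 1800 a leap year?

1800 is not a leap year (divisible by 100 but not 400).

No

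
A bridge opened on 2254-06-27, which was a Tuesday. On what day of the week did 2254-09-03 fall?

June 2254: 30 − 27 = 3 days remain.
Then July (31), August (31): 31 + 31 = 62 days.
September 1–3, 2254: 3 days.
Total: 3 + 62 + 3 = 68 days.
68 mod 7 = 5, so 5 days after Tuesday is Sunday.

Sunday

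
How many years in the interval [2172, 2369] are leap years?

Years divisible by 4: 2172, 2176, …, 2368 — 50 in all.
Of these, 2200, 2300 are divisible by 100 but not 400, so not leap.
Leap years: 50 − 2 = 48.

48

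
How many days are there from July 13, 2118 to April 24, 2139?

From July 13, 2118 to July 13, 2138: 20 years, of which 5 contain a Feb 29 — 15×365 + 5×366 = 7305 days.
July 2138: 31 − 13 = 18 days remain.
Then August (31), September (30), October (31), November (30), December (31), January (31), February 2139 (28), March (31): 31 + 30 + 31 + 30 + 31 + 31 + 28 + 31 = 243 days.
April 1–24, 2139: 24 days.
Residual: 285 days.
Total: 7590 days.

7590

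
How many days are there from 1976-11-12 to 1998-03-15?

Day-of-year of November 12, 1976: 317.
Day-of-year of March 15, 1998: 74.
1976 has 366 days, so 366 − 317 = 49 days remain in 1976.
Full years 1977–1997: 16 common + 5 leap = 16×365 + 5×366 = 7670 days.
Total: 49 + 7670 + 74 = 7793 days.

7793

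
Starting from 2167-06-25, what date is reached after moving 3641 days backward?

2157-07-06

Count 3641 days before June 25, 2167:
From July 6, 2157 to July 6, 2166: 9 years, of which 2 contain a Feb 29 — 7×365 + 2×366 = 3287 days.
July 2166: 31 − 6 = 25 days remain.
Then 10 full months totalling 304 days.
June 1–25, 2167: 25 days.
Residual: 354 days.
Total: 3641 days.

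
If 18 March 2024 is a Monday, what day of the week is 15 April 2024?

Monday

March 2024: 31 − 18 = 13 days remain.
April 1–15, 2024: 15 days.
Total: 13 + 15 = 28 days.
28 is a multiple of 7, so 15 April 2024 falls on the same weekday: Monday.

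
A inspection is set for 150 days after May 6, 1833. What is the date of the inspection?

October 3, 1833

Count 150 days after May 6, 1833:
May 1833: 31 − 6 = 25 days remain.
Then June (30), July (31), August (31), September (30): 30 + 31 + 31 + 30 = 122 days.
October 1–3, 1833: 3 days.
Total: 25 + 122 + 3 = 150 days.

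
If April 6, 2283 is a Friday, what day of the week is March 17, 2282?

Count forward from the earlier date (March 17, 2282) to the later (April 6, 2283):
Day-of-year of March 17, 2282: 76.
Day-of-year of April 6, 2283: 96.
2282 has 365 days, so 365 − 76 = 289 days remain in 2282.
Total: 289 + 96 = 385 days.
385 is a multiple of 7, so March 17, 2282 falls on the same weekday: Friday.

Friday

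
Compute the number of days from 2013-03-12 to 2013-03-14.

Within March 2013: 14 − 12 = 2 days.

2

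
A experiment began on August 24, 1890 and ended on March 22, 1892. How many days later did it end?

August 24, 1890 → August 24, 1891: 365 days.
August 1891: 31 − 24 = 7 days remain.
Then September (30), October (31), November (30), December (31), January (31), February 1892 (29): 30 + 31 + 30 + 31 + 31 + 29 = 182 days.
March 1–22, 1892: 22 days.
Residual: 211 days.
Total: 576 days.

576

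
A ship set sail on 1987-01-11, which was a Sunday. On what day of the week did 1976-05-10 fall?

Monday

Count forward from the earlier date (May 10, 1976) to the later (January 11, 1987):
From May 10, 1976 to May 10, 1986: 10 years, of which 2 contain a Feb 29 — 8×365 + 2×366 = 3652 days.
May 1986: 31 − 10 = 21 days remain.
Then June (30), July (31), August (31), September (30), October (31), November (30), December (31): 30 + 31 + 31 + 30 + 31 + 30 + 31 = 214 days.
January 1–11, 1987: 11 days.
Residual: 246 days.
Total: 3898 days.
3898 mod 7 = 6, so 6 days before Sunday is Monday.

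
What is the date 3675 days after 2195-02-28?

2205-03-23

Count 3675 days after February 28, 2195:
Day-of-year of February 28, 2195: 59.
Day-of-year of March 23, 2205: 82.
2195 has 365 days, so 365 − 59 = 306 days remain in 2195.
Full years 2196–2204: 7 common + 2 leap = 7×365 + 2×366 = 3287 days.
Total: 306 + 3287 + 82 = 3675 days.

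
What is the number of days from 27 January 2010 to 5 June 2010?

January 2010: 31 − 27 = 4 days remain.
Then February 2010 (28), March (31), April (30), May (31): 28 + 31 + 30 + 31 = 120 days.
June 1–5, 2010: 5 days.
Total: 4 + 120 + 5 = 129 days.

129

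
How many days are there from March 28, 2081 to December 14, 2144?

Day-of-year of March 28, 2081: 87.
Day-of-year of December 14, 2144: 349.
2081 has 365 days, so 365 − 87 = 278 days remain in 2081.
Full years 2082–2143: 48 common + 14 leap = 48×365 + 14×366 = 22644 days.
Total: 278 + 22644 + 349 = 23271 days.

23271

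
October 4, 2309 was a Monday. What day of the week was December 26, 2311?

Day-of-year of October 4, 2309: 277.
Day-of-year of December 26, 2311: 360.
2309 has 365 days, so 365 − 277 = 88 days remain in 2309.
Full years: 2310: 365. Sum = 365.
Total: 88 + 365 + 360 = 813 days.
813 mod 7 = 1, so 1 day after Monday is Tuesday.

Tuesday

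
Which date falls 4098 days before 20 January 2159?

1 November 2147

Count 4098 days before January 20, 2159:
From November 1, 2147 to November 1, 2158: 11 years, of which 3 contain a Feb 29 — 8×365 + 3×366 = 4018 days.
November 2158: 30 − 1 = 29 days remain.
Then December (31): 31 days.
January 1–20, 2159: 20 days.
Residual: 80 days.
Total: 4098 days.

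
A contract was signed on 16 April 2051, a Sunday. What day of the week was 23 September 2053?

Tuesday

April 16, 2051 → April 16, 2052: 366 days (2052 is a leap year).
April 16, 2052 → April 16, 2053: 365 days.
April 2053: 30 − 16 = 14 days remain.
Then May (31), June (30), July (31), August (31): 31 + 30 + 31 + 31 = 123 days.
September 1–23, 2053: 23 days.
Residual: 160 days.
Total: 891 days.
891 mod 7 = 2, so 2 days after Sunday is Tuesday.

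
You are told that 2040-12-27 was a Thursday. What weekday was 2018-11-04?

Sunday

Count forward from the earlier date (November 4, 2018) to the later (December 27, 2040):
From November 4, 2018 to November 4, 2040: 22 years, of which 6 contain a Feb 29 — 16×365 + 6×366 = 8036 days.
November 2040: 30 − 4 = 26 days remain.
December 1–27, 2040: 27 days.
Residual: 53 days.
Total: 8089 days.
8089 mod 7 = 4, so 4 days before Thursday is Sunday.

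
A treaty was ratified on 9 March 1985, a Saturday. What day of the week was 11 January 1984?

Count forward from the earlier date (January 11, 1984) to the later (March 9, 1985):
January 1984: 31 − 11 = 20 days remain.
Then 13 full months totalling 394 days.
March 1–9, 1985: 9 days.
Total: 20 + 394 + 9 = 423 days.
423 mod 7 = 3, so 3 days before Saturday is Wednesday.

Wednesday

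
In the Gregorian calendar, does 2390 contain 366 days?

No

2390 is not a leap year.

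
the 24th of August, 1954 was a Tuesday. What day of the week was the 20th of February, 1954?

Count forward from the earlier date (February 20, 1954) to the later (August 24, 1954):
February 1954: 28 − 20 = 8 days remain (1954 is not a leap year, so February has 28 days).
Then March (31), April (30), May (31), June (30), July (31): 31 + 30 + 31 + 30 + 31 = 153 days.
August 1–24, 1954: 24 days.
Total: 8 + 153 + 24 = 185 days.
185 mod 7 = 3, so 3 days before Tuesday is Saturday.

Saturday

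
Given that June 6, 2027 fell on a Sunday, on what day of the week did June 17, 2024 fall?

Monday

Count forward from the earlier date (June 17, 2024) to the later (June 6, 2027):
Day-of-year of June 17, 2024: 169.
Day-of-year of June 6, 2027: 157.
2024 has 366 days, so 366 − 169 = 197 days remain in 2024.
Full years: 2025: 365; 2026: 365. Sum = 730.
Total: 197 + 730 + 157 = 1084 days.
1084 mod 7 = 6, so 6 days before Sunday is Monday.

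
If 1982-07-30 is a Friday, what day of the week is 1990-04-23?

From July 30, 1982 to July 30, 1989: 7 years, of which 2 contain a Feb 29 — 5×365 + 2×366 = 2557 days.
July 1989: 31 − 30 = 1 day remains.
Then August (31), September (30), October (31), November (30), December (31), January (31), February 1990 (28), March (31): 31 + 30 + 31 + 30 + 31 + 31 + 28 + 31 = 243 days.
April 1–23, 1990: 23 days.
Residual: 267 days.
Total: 2824 days.
2824 mod 7 = 3, so 3 days after Friday is Monday.

Monday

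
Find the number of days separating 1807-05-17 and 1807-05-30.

13

Within May 1807: 30 − 17 = 13 days.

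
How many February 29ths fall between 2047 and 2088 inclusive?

Years divisible by 4 in [2047, 2088]: 2048, 2052, 2056, 2060, 2064, 2068, 2072, 2076, 2080, 2084, 2088.
No century exceptions apply. Count: 11.

11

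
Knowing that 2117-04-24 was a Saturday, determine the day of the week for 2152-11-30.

Thursday

Day-of-year of April 24, 2117: 114.
Day-of-year of November 30, 2152: 335.
2117 has 365 days, so 365 − 114 = 251 days remain in 2117.
Full years 2118–2151: 26 common + 8 leap = 26×365 + 8×366 = 12418 days.
Total: 251 + 12418 + 335 = 13004 days.
13004 mod 7 = 5, so 5 days after Saturday is Thursday.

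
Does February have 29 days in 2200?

2200 is not a leap year (divisible by 100 but not 400).

No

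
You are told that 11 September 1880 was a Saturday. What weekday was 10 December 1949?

Saturday

Day-of-year of September 11, 1880: 255.
Day-of-year of December 10, 1949: 344.
1880 has 366 days, so 366 − 255 = 111 days remain in 1880.
Full years 1881–1948: 52 common + 16 leap = 52×365 + 16×366 = 24836 days.
Total: 111 + 24836 + 344 = 25291 days.
25291 is a multiple of 7, so 10 December 1949 falls on the same weekday: Saturday.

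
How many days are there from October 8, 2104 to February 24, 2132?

Day-of-year of October 8, 2104: 282.
Day-of-year of February 24, 2132: 55.
2104 has 366 days, so 366 − 282 = 84 days remain in 2104.
Full years 2105–2131: 21 common + 6 leap = 21×365 + 6×366 = 9861 days.
Total: 84 + 9861 + 55 = 10000 days.

10000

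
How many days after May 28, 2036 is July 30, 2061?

From May 28, 2036 to May 28, 2061: 25 years, of which 6 contain a Feb 29 — 19×365 + 6×366 = 9131 days.
May 2061: 31 − 28 = 3 days remain.
Then June (30): 30 days.
July 1–30, 2061: 30 days.
Residual: 63 days.
Total: 9194 days.

9194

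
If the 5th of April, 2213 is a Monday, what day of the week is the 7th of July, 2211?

Count forward from the earlier date (July 7, 2211) to the later (April 5, 2213):
July 7, 2211 → July 7, 2212: 366 days (2212 is a leap year).
July 2212: 31 − 7 = 24 days remain.
Then August (31), September (30), October (31), November (30), December (31), January (31), February 2213 (28), March (31): 31 + 30 + 31 + 30 + 31 + 31 + 28 + 31 = 243 days.
April 1–5, 2213: 5 days.
Residual: 272 days.
Total: 638 days.
638 mod 7 = 1, so 1 day before Monday is Sunday.

Sunday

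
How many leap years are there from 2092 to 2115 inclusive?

Years divisible by 4 in [2092, 2115]: 2092, 2096, 2100, 2104, 2108, 2112.
Of these, 2100 is divisible by 100 but not 400, so not leap.
Leap years: 6 − 1 = 5.

5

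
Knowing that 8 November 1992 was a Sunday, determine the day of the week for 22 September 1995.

Friday

November 8, 1992 → November 8, 1993: 365 days.
November 8, 1993 → November 8, 1994: 365 days.
November 1994: 30 − 8 = 22 days remain.
Then 9 full months totalling 274 days.
September 1–22, 1995: 22 days.
Residual: 318 days.
Total: 1048 days.
1048 mod 7 = 5, so 5 days after Sunday is Friday.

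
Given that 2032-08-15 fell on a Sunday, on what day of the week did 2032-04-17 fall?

Saturday

Count forward from the earlier date (April 17, 2032) to the later (August 15, 2032):
April 2032: 30 − 17 = 13 days remain.
Then May (31), June (30), July (31): 31 + 30 + 31 = 92 days.
August 1–15, 2032: 15 days.
Total: 13 + 92 + 15 = 120 days.
120 mod 7 = 1, so 1 day before Sunday is Saturday.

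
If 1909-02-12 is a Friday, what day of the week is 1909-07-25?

February 1909: 28 − 12 = 16 days remain (1909 is not a leap year, so February has 28 days).
Then March (31), April (30), May (31), June (30): 31 + 30 + 31 + 30 = 122 days.
July 1–25, 1909: 25 days.
Total: 16 + 122 + 25 = 163 days.
163 mod 7 = 2, so 2 days after Friday is Sunday.

Sunday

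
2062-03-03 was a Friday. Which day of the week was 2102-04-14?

Friday

From March 3, 2062 to March 3, 2102: 40 years, of which 9 contain a Feb 29 — 31×365 + 9×366 = 14609 days.
(2100 is not a leap year (divisible by 100 but not 400).)
March 2102: 31 − 3 = 28 days remain.
April 1–14, 2102: 14 days.
Residual: 42 days.
Total: 14651 days.
14651 is a multiple of 7, so 2102-04-14 falls on the same weekday: Friday.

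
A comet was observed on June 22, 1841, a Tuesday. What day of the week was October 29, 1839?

Count forward from the earlier date (October 29, 1839) to the later (June 22, 1841):
October 29, 1839 → October 29, 1840: 366 days (1840 is a leap year).
October 1840: 31 − 29 = 2 days remain.
Then November (30), December (31), January (31), February 1841 (28), March (31), April (30), May (31): 30 + 31 + 31 + 28 + 31 + 30 + 31 = 212 days.
June 1–22, 1841: 22 days.
Residual: 236 days.
Total: 602 days.
602 is a multiple of 7, so October 29, 1839 falls on the same weekday: Tuesday.

Tuesday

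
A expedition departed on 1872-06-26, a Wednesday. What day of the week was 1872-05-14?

Tuesday

Count forward from the earlier date (May 14, 1872) to the later (June 26, 1872):
May 1872: 31 − 14 = 17 days remain.
June 1–26, 1872: 26 days.
Total: 17 + 26 = 43 days.
43 mod 7 = 1, so 1 day before Wednesday is Tuesday.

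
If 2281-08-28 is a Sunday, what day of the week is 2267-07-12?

Count forward from the earlier date (July 12, 2267) to the later (August 28, 2281):
From July 12, 2267 to July 12, 2281: 14 years, of which 4 contain a Feb 29 — 10×365 + 4×366 = 5114 days.
July 2281: 31 − 12 = 19 days remain.
August 1–28, 2281: 28 days.
Residual: 47 days.
Total: 5161 days.
5161 mod 7 = 2, so 2 days before Sunday is Friday.

Friday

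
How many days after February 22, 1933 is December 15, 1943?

3948

From February 22, 1933 to February 22, 1943: 10 years, of which 2 contain a Feb 29 — 8×365 + 2×366 = 3652 days.
February 1943: 28 − 22 = 6 days remain (1943 is not a leap year, so February has 28 days).
Then 9 full months totalling 275 days.
December 1–15, 1943: 15 days.
Residual: 296 days.
Total: 3948 days.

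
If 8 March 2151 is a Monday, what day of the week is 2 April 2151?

March 2151: 31 − 8 = 23 days remain.
April 1–2, 2151: 2 days.
Total: 23 + 2 = 25 days.
25 mod 7 = 4, so 4 days after Monday is Friday.

Friday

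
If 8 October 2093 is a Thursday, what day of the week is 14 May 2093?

Count forward from the earlier date (May 14, 2093) to the later (October 8, 2093):
May 2093: 31 − 14 = 17 days remain.
Then June (30), July (31), August (31), September (30): 30 + 31 + 31 + 30 = 122 days.
October 1–8, 2093: 8 days.
Total: 17 + 122 + 8 = 147 days.
147 is a multiple of 7, so 14 May 2093 falls on the same weekday: Thursday.

Thursday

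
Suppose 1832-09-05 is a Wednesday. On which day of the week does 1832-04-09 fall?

Count forward from the earlier date (April 9, 1832) to the later (September 5, 1832):
April 1832: 30 − 9 = 21 days remain.
Then May (31), June (30), July (31), August (31): 31 + 30 + 31 + 31 = 123 days.
September 1–5, 1832: 5 days.
Total: 21 + 123 + 5 = 149 days.
149 mod 7 = 2, so 2 days before Wednesday is Monday.

Monday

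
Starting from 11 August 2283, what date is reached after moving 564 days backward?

24 January 2282

Count 564 days before August 11, 2283:
January 24, 2282 → January 24, 2283: 365 days.
January 2283: 31 − 24 = 7 days remain.
Then February 2283 (28), March (31), April (30), May (31), June (30), July (31): 28 + 31 + 30 + 31 + 30 + 31 = 181 days.
August 1–11, 2283: 11 days.
Residual: 199 days.
Total: 564 days.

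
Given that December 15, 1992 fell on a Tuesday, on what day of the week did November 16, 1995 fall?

Day-of-year of December 15, 1992: 350.
Day-of-year of November 16, 1995: 320.
1992 has 366 days, so 366 − 350 = 16 days remain in 1992.
Full years: 1993: 365; 1994: 365. Sum = 730.
Total: 16 + 730 + 320 = 1066 days.
1066 mod 7 = 2, so 2 days after Tuesday is Thursday.

Thursday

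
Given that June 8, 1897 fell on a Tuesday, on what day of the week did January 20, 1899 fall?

Friday

June 1897: 30 − 8 = 22 days remain.
Then 18 full months totalling 549 days.
January 1–20, 1899: 20 days.
Total: 22 + 549 + 20 = 591 days.
591 mod 7 = 3, so 3 days after Tuesday is Friday.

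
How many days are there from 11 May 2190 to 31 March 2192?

May 11, 2190 → May 11, 2191: 365 days.
May 2191: 31 − 11 = 20 days remain.
Then 9 full months totalling 274 days.
March 1–31, 2192: 31 days.
Residual: 325 days.
Total: 690 days.

690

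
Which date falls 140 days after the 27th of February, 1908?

the 16th of July, 1908

Count 140 days after February 27, 1908:
February 1908: 29 − 27 = 2 days remain (1908 is a leap year, so February has 29 days).
Then March (31), April (30), May (31), June (30): 31 + 30 + 31 + 30 = 122 days.
July 1–16, 1908: 16 days.
Total: 2 + 122 + 16 = 140 days.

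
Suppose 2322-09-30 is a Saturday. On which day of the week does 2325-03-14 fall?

Saturday

September 30, 2322 → September 30, 2323: 365 days.
September 30, 2323 → September 30, 2324: 366 days (2324 is a leap year).
September 2324: 30 − 30 = 0 days remain.
Then October (31), November (30), December (31), January (31), February 2325 (28): 31 + 30 + 31 + 31 + 28 = 151 days.
March 1–14, 2325: 14 days.
Residual: 165 days.
Total: 896 days.
896 is a multiple of 7, so 2325-03-14 falls on the same weekday: Saturday.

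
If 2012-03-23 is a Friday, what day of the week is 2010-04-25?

Count forward from the earlier date (April 25, 2010) to the later (March 23, 2012):
April 25, 2010 → April 25, 2011: 365 days.
April 2011: 30 − 25 = 5 days remain.
Then 10 full months totalling 305 days.
March 1–23, 2012: 23 days.
Residual: 333 days.
Total: 698 days.
698 mod 7 = 5, so 5 days before Friday is Sunday.

Sunday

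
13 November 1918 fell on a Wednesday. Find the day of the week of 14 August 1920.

Saturday

November 13, 1918 → November 13, 1919: 365 days.
November 1919: 30 − 13 = 17 days remain.
Then December (31), January (31), February 1920 (29), March (31), April (30), May (31), June (30), July (31): 31 + 31 + 29 + 31 + 30 + 31 + 30 + 31 = 244 days.
August 1–14, 1920: 14 days.
Residual: 275 days.
Total: 640 days.
640 mod 7 = 3, so 3 days after Wednesday is Saturday.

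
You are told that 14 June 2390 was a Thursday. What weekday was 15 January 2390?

Monday

Count forward from the earlier date (January 15, 2390) to the later (June 14, 2390):
January 2390: 31 − 15 = 16 days remain.
Then February 2390 (28), March (31), April (30), May (31): 28 + 31 + 30 + 31 = 120 days.
June 1–14, 2390: 14 days.
Total: 16 + 120 + 14 = 150 days.
150 mod 7 = 3, so 3 days before Thursday is Monday.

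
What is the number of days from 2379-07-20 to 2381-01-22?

552

July 20, 2379 → July 20, 2380: 366 days (2380 is a leap year).
July 2380: 31 − 20 = 11 days remain.
Then August (31), September (30), October (31), November (30), December (31): 31 + 30 + 31 + 30 + 31 = 153 days.
January 1–22, 2381: 22 days.
Residual: 186 days.
Total: 552 days.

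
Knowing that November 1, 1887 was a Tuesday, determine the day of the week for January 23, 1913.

Thursday

Day-of-year of November 1, 1887: 305.
Day-of-year of January 23, 1913: 23.
1887 has 365 days, so 365 − 305 = 60 days remain in 1887.
Full years 1888–1912: 19 common + 6 leap = 19×365 + 6×366 = 9131 days.
Total: 60 + 9131 + 23 = 9214 days.
9214 mod 7 = 2, so 2 days after Tuesday is Thursday.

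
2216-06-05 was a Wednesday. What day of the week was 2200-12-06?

Saturday

Count forward from the earlier date (December 6, 2200) to the later (June 5, 2216):
Day-of-year of December 6, 2200: 340.
Day-of-year of June 5, 2216: 157.
2200 has 365 days, so 365 − 340 = 25 days remain in 2200.
Full years 2201–2215: 12 common + 3 leap = 12×365 + 3×366 = 5478 days.
Total: 25 + 5478 + 157 = 5660 days.
5660 mod 7 = 4, so 4 days before Wednesday is Saturday.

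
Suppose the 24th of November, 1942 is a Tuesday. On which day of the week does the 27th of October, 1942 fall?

Tuesday

Count forward from the earlier date (October 27, 1942) to the later (November 24, 1942):
October 1942: 31 − 27 = 4 days remain.
November 1–24, 1942: 24 days.
Total: 4 + 24 = 28 days.
28 is a multiple of 7, so the 27th of October, 1942 falls on the same weekday: Tuesday.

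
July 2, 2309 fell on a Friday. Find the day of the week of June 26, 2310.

July 2309: 31 − 2 = 29 days remain.
Then 10 full months totalling 304 days.
June 1–26, 2310: 26 days.
Residual: 359 days.
Total: 359 days.
359 mod 7 = 2, so 2 days after Friday is Sunday.

Sunday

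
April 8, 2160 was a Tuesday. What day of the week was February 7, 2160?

Thursday

Count forward from the earlier date (February 7, 2160) to the later (April 8, 2160):
February 2160: 29 − 7 = 22 days remain (2160 is a leap year, so February has 29 days).
Then March (31): 31 days.
April 1–8, 2160: 8 days.
Total: 22 + 31 + 8 = 61 days.
61 mod 7 = 5, so 5 days before Tuesday is Thursday.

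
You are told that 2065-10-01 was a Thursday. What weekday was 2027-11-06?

Count forward from the earlier date (November 6, 2027) to the later (October 1, 2065):
Day-of-year of November 6, 2027: 310.
Day-of-year of October 1, 2065: 274.
2027 has 365 days, so 365 − 310 = 55 days remain in 2027.
Full years 2028–2064: 27 common + 10 leap = 27×365 + 10×366 = 13515 days.
Total: 55 + 13515 + 274 = 13844 days.
13844 mod 7 = 5, so 5 days before Thursday is Saturday.

Saturday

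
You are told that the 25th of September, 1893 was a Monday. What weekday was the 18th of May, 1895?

Saturday

Day-of-year of September 25, 1893: 268.
Day-of-year of May 18, 1895: 138.
1893 has 365 days, so 365 − 268 = 97 days remain in 1893.
Full years: 1894: 365. Sum = 365.
Total: 97 + 365 + 138 = 600 days.
600 mod 7 = 5, so 5 days after Monday is Saturday.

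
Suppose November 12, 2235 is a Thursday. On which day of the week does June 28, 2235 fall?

Count forward from the earlier date (June 28, 2235) to the later (November 12, 2235):
June 2235: 30 − 28 = 2 days remain.
Then July (31), August (31), September (30), October (31): 31 + 31 + 30 + 31 = 123 days.
November 1–12, 2235: 12 days.
Total: 2 + 123 + 12 = 137 days.
137 mod 7 = 4, so 4 days before Thursday is Sunday.

Sunday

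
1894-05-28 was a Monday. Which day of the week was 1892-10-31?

Monday

Count forward from the earlier date (October 31, 1892) to the later (May 28, 1894):
Day-of-year of October 31, 1892: 305.
Day-of-year of May 28, 1894: 148.
1892 has 366 days, so 366 − 305 = 61 days remain in 1892.
Full years: 1893: 365. Sum = 365.
Total: 61 + 365 + 148 = 574 days.
574 is a multiple of 7, so 1892-10-31 falls on the same weekday: Monday.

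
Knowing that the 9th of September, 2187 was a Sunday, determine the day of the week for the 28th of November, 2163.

Count forward from the earlier date (November 28, 2163) to the later (September 9, 2187):
From November 28, 2163 to November 28, 2186: 23 years, of which 6 contain a Feb 29 — 17×365 + 6×366 = 8401 days.
November 2186: 30 − 28 = 2 days remain.
Then 9 full months totalling 274 days.
September 1–9, 2187: 9 days.
Residual: 285 days.
Total: 8686 days.
8686 mod 7 = 6, so 6 days before Sunday is Monday.

Monday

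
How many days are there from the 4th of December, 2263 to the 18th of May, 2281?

6375

Day-of-year of December 4, 2263: 338.
Day-of-year of May 18, 2281: 138.
2263 has 365 days, so 365 − 338 = 27 days remain in 2263.
Full years 2264–2280: 12 common + 5 leap = 12×365 + 5×366 = 6210 days.
Total: 27 + 6210 + 138 = 6375 days.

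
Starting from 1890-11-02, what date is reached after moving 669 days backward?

1889-01-02

Count 669 days before November 2, 1890:
Day-of-year of January 2, 1889: 2.
Day-of-year of November 2, 1890: 306.
1889 has 365 days, so 365 − 2 = 363 days remain in 1889.
Total: 363 + 306 = 669 days.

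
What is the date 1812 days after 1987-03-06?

1992-02-20

Count 1812 days after March 6, 1987:
Day-of-year of March 6, 1987: 65.
Day-of-year of February 20, 1992: 51.
1987 has 365 days, so 365 − 65 = 300 days remain in 1987.
Full years: 1988: 366; 1989: 365; 1990: 365; 1991: 365. Sum = 1461.
Total: 300 + 1461 + 51 = 1812 days.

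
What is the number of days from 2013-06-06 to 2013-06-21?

15

Within June 2013: 21 − 6 = 15 days.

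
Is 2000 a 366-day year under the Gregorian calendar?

Yes

2000 is a leap year (divisible by 400).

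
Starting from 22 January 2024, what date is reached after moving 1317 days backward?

14 June 2020

Count 1317 days before January 22, 2024:
June 14, 2020 → June 14, 2021: 365 days.
June 14, 2021 → June 14, 2022: 365 days.
June 14, 2022 → June 14, 2023: 365 days.
June 2023: 30 − 14 = 16 days remain.
Then July (31), August (31), September (30), October (31), November (30), December (31): 31 + 31 + 30 + 31 + 30 + 31 = 184 days.
January 1–22, 2024: 22 days.
Residual: 222 days.
Total: 1317 days.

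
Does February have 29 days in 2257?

2257 is not a leap year.

No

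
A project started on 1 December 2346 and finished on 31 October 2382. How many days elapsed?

From December 1, 2346 to December 1, 2381: 35 years, of which 9 contain a Feb 29 — 26×365 + 9×366 = 12784 days.
December 2381: 31 − 1 = 30 days remain.
Then 9 full months totalling 273 days.
October 1–31, 2382: 31 days.
Residual: 334 days.
Total: 13118 days.

13118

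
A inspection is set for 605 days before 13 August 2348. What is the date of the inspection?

17 December 2346

Count 605 days before August 13, 2348:
Day-of-year of December 17, 2346: 351.
Day-of-year of August 13, 2348: 226.
2346 has 365 days, so 365 − 351 = 14 days remain in 2346.
Full years: 2347: 365. Sum = 365.
Total: 14 + 365 + 226 = 605 days.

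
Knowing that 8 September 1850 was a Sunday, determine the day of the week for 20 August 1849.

Monday

Count forward from the earlier date (August 20, 1849) to the later (September 8, 1850):
August 1849: 31 − 20 = 11 days remain.
Then 12 full months totalling 365 days.
September 1–8, 1850: 8 days.
Total: 11 + 365 + 8 = 384 days.
384 mod 7 = 6, so 6 days before Sunday is Monday.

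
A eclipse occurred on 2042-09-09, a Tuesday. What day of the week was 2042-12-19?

Friday

September 2042: 30 − 9 = 21 days remain.
Then October (31), November (30): 31 + 30 = 61 days.
December 1–19, 2042: 19 days.
Total: 21 + 61 + 19 = 101 days.
101 mod 7 = 3, so 3 days after Tuesday is Friday.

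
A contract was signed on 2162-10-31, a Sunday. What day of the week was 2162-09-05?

Count forward from the earlier date (September 5, 2162) to the later (October 31, 2162):
September 2162: 30 − 5 = 25 days remain.
October 1–31, 2162: 31 days.
Total: 25 + 31 = 56 days.
56 is a multiple of 7, so 2162-09-05 falls on the same weekday: Sunday.

Sunday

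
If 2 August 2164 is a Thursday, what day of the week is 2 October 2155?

Count forward from the earlier date (October 2, 2155) to the later (August 2, 2164):
Day-of-year of October 2, 2155: 275.
Day-of-year of August 2, 2164: 215.
2155 has 365 days, so 365 − 275 = 90 days remain in 2155.
Full years 2156–2163: 6 common + 2 leap = 6×365 + 2×366 = 2922 days.
Total: 90 + 2922 + 215 = 3227 days.
3227 is a multiple of 7, so 2 October 2155 falls on the same weekday: Thursday.

Thursday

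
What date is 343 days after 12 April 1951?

20 March 1952

Count 343 days after April 12, 1951:
Day-of-year of April 12, 1951: 102.
Day-of-year of March 20, 1952: 80.
1951 has 365 days, so 365 − 102 = 263 days remain in 1951.
Total: 263 + 80 = 343 days.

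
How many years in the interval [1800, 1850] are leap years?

Years divisible by 4: 1800, 1804, …, 1848 — 13 in all.
Of these, 1800 is divisible by 100 but not 400, so not leap.
Leap years: 13 − 1 = 12.

12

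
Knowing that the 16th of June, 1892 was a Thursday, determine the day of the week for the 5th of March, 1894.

June 16, 1892 → June 16, 1893: 365 days.
June 1893: 30 − 16 = 14 days remain.
Then July (31), August (31), September (30), October (31), November (30), December (31), January (31), February 1894 (28): 31 + 31 + 30 + 31 + 30 + 31 + 31 + 28 = 243 days.
March 1–5, 1894: 5 days.
Residual: 262 days.
Total: 627 days.
627 mod 7 = 4, so 4 days after Thursday is Monday.

Monday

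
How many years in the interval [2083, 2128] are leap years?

Years divisible by 4 in [2083, 2128]: 2084, 2088, 2092, 2096, 2100, 2104, 2108, 2112, 2116, 2120, 2124, 2128.
Of these, 2100 is divisible by 100 but not 400, so not leap.
Leap years: 12 − 1 = 11.

11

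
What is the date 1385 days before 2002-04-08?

1998-06-23

Count 1385 days before April 8, 2002:
June 23, 1998 → June 23, 1999: 365 days.
June 23, 1999 → June 23, 2000: 366 days (2000 is a leap year (divisible by 400)).
June 23, 2000 → June 23, 2001: 365 days.
June 2001: 30 − 23 = 7 days remain.
Then 9 full months totalling 274 days.
April 1–8, 2002: 8 days.
Residual: 289 days.
Total: 1385 days.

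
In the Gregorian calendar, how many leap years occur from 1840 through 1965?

Years divisible by 4: 1840, 1844, …, 1964 — 32 in all.
Of these, 1900 is divisible by 100 but not 400, so not leap.
Leap years: 32 − 1 = 31.

31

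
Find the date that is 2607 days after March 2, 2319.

April 21, 2326

Count 2607 days after March 2, 2319:
From March 2, 2319 to March 2, 2326: 7 years, of which 2 contain a Feb 29 — 5×365 + 2×366 = 2557 days.
March 2326: 31 − 2 = 29 days remain.
April 1–21, 2326: 21 days.
Residual: 50 days.
Total: 2607 days.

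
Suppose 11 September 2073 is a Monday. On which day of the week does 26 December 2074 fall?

September 2073: 30 − 11 = 19 days remain.
Then 14 full months totalling 426 days.
December 1–26, 2074: 26 days.
Total: 19 + 426 + 26 = 471 days.
471 mod 7 = 2, so 2 days after Monday is Wednesday.

Wednesday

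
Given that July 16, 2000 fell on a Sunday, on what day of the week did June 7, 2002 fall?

July 16, 2000 → July 16, 2001: 365 days.
July 2001: 31 − 16 = 15 days remain.
Then 10 full months totalling 304 days.
June 1–7, 2002: 7 days.
Residual: 326 days.
Total: 691 days.
691 mod 7 = 5, so 5 days after Sunday is Friday.

Friday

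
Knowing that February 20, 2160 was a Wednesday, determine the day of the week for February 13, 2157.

Count forward from the earlier date (February 13, 2157) to the later (February 20, 2160):
Day-of-year of February 13, 2157: 44.
Day-of-year of February 20, 2160: 51.
2157 has 365 days, so 365 − 44 = 321 days remain in 2157.
Full years: 2158: 365; 2159: 365. Sum = 730.
Total: 321 + 730 + 51 = 1102 days.
1102 mod 7 = 3, so 3 days before Wednesday is Sunday.

Sunday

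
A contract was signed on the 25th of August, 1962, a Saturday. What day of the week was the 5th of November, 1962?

Monday

August 1962: 31 − 25 = 6 days remain.
Then September (30), October (31): 30 + 31 = 61 days.
November 1–5, 1962: 5 days.
Total: 6 + 61 + 5 = 72 days.
72 mod 7 = 2, so 2 days after Saturday is Monday.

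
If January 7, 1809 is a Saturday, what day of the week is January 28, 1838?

Day-of-year of January 7, 1809: 7.
Day-of-year of January 28, 1838: 28.
1809 has 365 days, so 365 − 7 = 358 days remain in 1809.
Full years 1810–1837: 21 common + 7 leap = 21×365 + 7×366 = 10227 days.
Total: 358 + 10227 + 28 = 10613 days.
10613 mod 7 = 1, so 1 day after Saturday is Sunday.

Sunday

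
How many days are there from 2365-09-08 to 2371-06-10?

2101

September 8, 2365 → September 8, 2366: 365 days.
September 8, 2366 → September 8, 2367: 365 days.
September 8, 2367 → September 8, 2368: 366 days (2368 is a leap year).
September 8, 2368 → September 8, 2369: 365 days.
September 8, 2369 → September 8, 2370: 365 days.
September 2370: 30 − 8 = 22 days remain.
Then October (31), November (30), December (31), January (31), February 2371 (28), March (31), April (30), May (31): 31 + 30 + 31 + 31 + 28 + 31 + 30 + 31 = 243 days.
June 1–10, 2371: 10 days.
Residual: 275 days.
Total: 2101 days.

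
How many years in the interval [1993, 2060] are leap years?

17

Years divisible by 4: 1996, 2000, …, 2060 — 17 in all.
2000 is divisible by 400, so still leap.
No century exceptions apply. Count: 17.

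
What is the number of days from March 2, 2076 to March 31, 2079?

Day-of-year of March 2, 2076: 62.
Day-of-year of March 31, 2079: 90.
2076 has 366 days, so 366 − 62 = 304 days remain in 2076.
Full years: 2077: 365; 2078: 365. Sum = 730.
Total: 304 + 730 + 90 = 1124 days.

1124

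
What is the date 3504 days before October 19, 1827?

March 16, 1818

Count 3504 days before October 19, 1827:
From March 16, 1818 to March 16, 1827: 9 years, of which 2 contain a Feb 29 — 7×365 + 2×366 = 3287 days.
March 1827: 31 − 16 = 15 days remain.
Then April (30), May (31), June (30), July (31), August (31), September (30): 30 + 31 + 30 + 31 + 31 + 30 = 183 days.
October 1–19, 1827: 19 days.
Residual: 217 days.
Total: 3504 days.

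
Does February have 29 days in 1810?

No

1810 is not a leap year.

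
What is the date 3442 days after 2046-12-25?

2056-05-28

Count 3442 days after December 25, 2046:
From December 25, 2046 to December 25, 2055: 9 years, of which 2 contain a Feb 29 — 7×365 + 2×366 = 3287 days.
December 2055: 31 − 25 = 6 days remain.
Then January (31), February 2056 (29), March (31), April (30): 31 + 29 + 31 + 30 = 121 days.
May 1–28, 2056: 28 days.
Residual: 155 days.
Total: 3442 days.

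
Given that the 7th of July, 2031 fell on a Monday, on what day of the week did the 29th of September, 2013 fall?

Count forward from the earlier date (September 29, 2013) to the later (July 7, 2031):
Day-of-year of September 29, 2013: 272.
Day-of-year of July 7, 2031: 188.
2013 has 365 days, so 365 − 272 = 93 days remain in 2013.
Full years 2014–2030: 13 common + 4 leap = 13×365 + 4×366 = 6209 days.
Total: 93 + 6209 + 188 = 6490 days.
6490 mod 7 = 1, so 1 day before Monday is Sunday.

Sunday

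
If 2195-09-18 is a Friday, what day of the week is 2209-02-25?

From September 18, 2195 to September 18, 2208: 13 years, of which 3 contain a Feb 29 — 10×365 + 3×366 = 4748 days.
(2200 is not a leap year (divisible by 100 but not 400).)
September 2208: 30 − 18 = 12 days remain.
Then October (31), November (30), December (31), January (31): 31 + 30 + 31 + 31 = 123 days.
February 1–25, 2209: 25 days (2209 is not a leap year).
Residual: 160 days.
Total: 4908 days.
4908 mod 7 = 1, so 1 day after Friday is Saturday.

Saturday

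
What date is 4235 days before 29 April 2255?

24 September 2243

Count 4235 days before April 29, 2255:
Day-of-year of September 24, 2243: 267.
Day-of-year of April 29, 2255: 119.
2243 has 365 days, so 365 − 267 = 98 days remain in 2243.
Full years 2244–2254: 8 common + 3 leap = 8×365 + 3×366 = 4018 days.
Total: 98 + 4018 + 119 = 4235 days.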